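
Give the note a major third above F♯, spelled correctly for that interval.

A#

F up a major third is A, so the target letter is A.
From F#, a major third is 4 semitones up: A#.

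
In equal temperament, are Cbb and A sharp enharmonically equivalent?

Cbb is pitch class 10; A# is pitch class 10.
All spellings map to pitch class 10, so they are enharmonically equivalent.

Yes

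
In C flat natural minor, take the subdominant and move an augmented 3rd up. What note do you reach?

The subdominant of Cb natural minor is Fb.
An augmented third (5 semitones) above Fb lands on the letter A, giving A.

A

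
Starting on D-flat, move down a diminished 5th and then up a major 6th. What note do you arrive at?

A diminished fifth down from Db is G (letter G, 6 semitones down).
A major sixth up from G is E (letter E, 9 semitones up).

E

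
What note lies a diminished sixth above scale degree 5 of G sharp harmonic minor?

Scale degree 5 of G# harmonic minor is D#.
A diminished sixth (7 semitones) above D# lands on the letter B, giving Bb.

Bb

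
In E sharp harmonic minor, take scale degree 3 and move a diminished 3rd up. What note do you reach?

Scale degree 3 of E# harmonic minor is G#.
A diminished third (2 semitones) above G# lands on the letter B, giving Bb.

Bb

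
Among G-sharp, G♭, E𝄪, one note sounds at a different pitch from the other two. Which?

G#

In 12-tone equal temperament, enharmonic equivalents share a pitch class. G# is pitch class 8; Gb is pitch class 6; E## is pitch class 6.
Gb and E## share pitch class 6, while G# is pitch class 8.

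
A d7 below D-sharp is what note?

E##

A seventh below D lands on the letter E.
A diminished seventh spans 9 semitones, so D# moves to pitch class 6. On the letter E that is E##.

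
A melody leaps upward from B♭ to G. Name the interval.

The letter names run B→G, a span of 5 letter steps, so the interval is some kind of sixth.
Bb to G is 9 semitones. A major sixth is 9, so 9 makes it major.

major sixth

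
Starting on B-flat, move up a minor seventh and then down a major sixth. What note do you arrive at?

A minor seventh up from Bb is Ab (letter A, 10 semitones up).
A major sixth down from Ab is Cb (letter C, 9 semitones down).

Cb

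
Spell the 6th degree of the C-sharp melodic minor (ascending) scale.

A#

Degree 6 takes the letter 5 steps above C, which is A.
In melodic minor (ascending), degree 6 sits 9 semitones above the tonic. C# + 9 semitones is pitch class 10, spelled on A as A#.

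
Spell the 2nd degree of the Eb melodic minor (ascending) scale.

F

The Eb melodic minor (ascending) scale runs Eb F Gb Ab Bb C D.
Degree 2 is F.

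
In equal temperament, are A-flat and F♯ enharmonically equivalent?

No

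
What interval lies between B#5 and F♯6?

diminished fifth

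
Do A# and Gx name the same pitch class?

No

Two spellings are enharmonically equivalent only if they share a pitch class.
Here A# → 10, G## → 9; 9 ≠ 10, so they are not.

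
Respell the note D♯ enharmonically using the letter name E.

Eb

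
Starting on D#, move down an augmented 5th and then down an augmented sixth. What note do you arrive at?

Bbb

An augmented fifth down from D# is G (letter G, 8 semitones down).
An augmented sixth down from G is Bbb (letter B, 10 semitones down).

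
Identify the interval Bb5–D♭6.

minor third

Counting letters B–C–D gives a third.
Bb→Db = 3 semitones, 1 narrower than the major third (4), so minor.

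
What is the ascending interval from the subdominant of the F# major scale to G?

minor sixth

The subdominant of F# major is B.
B up to G: letters B→G make it a sixth; 8 semitones makes it minor.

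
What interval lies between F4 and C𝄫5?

doubly diminished fifth

The letter names run F→C, a span of 4 letter steps, so the interval is some kind of fifth.
F to Cbb is 5 semitones. A perfect fifth is 7, so 5 makes it doubly diminished.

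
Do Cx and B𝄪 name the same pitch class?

No

Two spellings are enharmonically equivalent only if they share a pitch class.
Here C## → 2, B## → 1; 1 ≠ 2, so they are not.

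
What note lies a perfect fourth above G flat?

Cb

A fourth above G lands on the letter C.
A perfect fourth spans 5 semitones, so Gb moves to pitch class 11. On the letter C that is Cb.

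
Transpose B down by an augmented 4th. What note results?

F

B down a perfect fourth is F#, so the target letter is F.
From B, an augmented fourth is 6 semitones down: F.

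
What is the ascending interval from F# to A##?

The letter names run F→A, a span of 2 letter steps, so the interval is some kind of third.
F# to A## is 5 semitones. A major third is 4, so 5 makes it augmented.

augmented third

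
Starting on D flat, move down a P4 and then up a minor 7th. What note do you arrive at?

A perfect fourth down from Db is Ab (letter A, 5 semitones down).
A minor seventh up from Ab is Gb (letter G, 10 semitones up).

Gb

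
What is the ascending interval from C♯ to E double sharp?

augmented third

The letter names run C→E, a span of 2 letter steps, so the interval is some kind of third.
C# to E## is 5 semitones. A major third is 4, so 5 makes it augmented.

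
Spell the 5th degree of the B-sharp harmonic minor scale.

The B# harmonic minor scale runs B# C## D# E# F## G# A##.
Degree 5 is F##.

F##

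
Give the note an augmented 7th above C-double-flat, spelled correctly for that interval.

Bb

A seventh above C lands on the letter B.
An augmented seventh spans 12 semitones, so Cbb moves to pitch class 10. On the letter B that is Bb.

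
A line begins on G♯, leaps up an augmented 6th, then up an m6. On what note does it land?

An augmented sixth up from G# is E## (letter E, 10 semitones up).
A minor sixth up from E## is C## (letter C, 8 semitones up).

C##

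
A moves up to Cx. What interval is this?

The letter names run A→C, a span of 2 letter steps, so the interval is some kind of third.
A to C## is 5 semitones. A major third is 4, so 5 makes it augmented.

augmented third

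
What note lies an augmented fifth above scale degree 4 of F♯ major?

F##

Scale degree 4 of F# major is B.
An augmented fifth (8 semitones) above B lands on the letter F, giving F##.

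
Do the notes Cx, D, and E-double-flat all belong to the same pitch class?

C## = pitch class 2 and D = pitch class 2 and Ebb = pitch class 2 — the same pitch class, so they are enharmonic equivalents.

Yes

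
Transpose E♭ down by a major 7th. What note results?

E down a major seventh is F, so the target letter is F.
From Eb, a major seventh is 11 semitones down: Fb.

Fb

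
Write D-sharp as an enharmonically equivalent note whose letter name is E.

Eb

D# is pitch class 3. The letter E alone is pitch class 4.
To reach pitch class 3 from E requires an offset of -1 semitone, i.e. flat: Eb.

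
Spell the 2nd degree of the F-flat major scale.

Gb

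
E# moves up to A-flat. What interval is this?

The letter names run E→A, a span of 3 letter steps, so the interval is some kind of fourth.
E# to Ab is 3 semitones. A perfect fourth is 5, so 3 makes it doubly diminished.

doubly diminished fourth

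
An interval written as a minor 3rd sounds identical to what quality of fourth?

doubly diminished

A minor third spans 3 semitones.
A fourth spanning 3 semitones is doubly diminished (the perfect fourth is 5).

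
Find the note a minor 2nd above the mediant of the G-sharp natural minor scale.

C

The mediant of G# natural minor is B.
A minor second (1 semitone) above B lands on the letter C, giving C.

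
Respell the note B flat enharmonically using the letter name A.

Bb is pitch class 10. The letter A alone is pitch class 9.
To reach pitch class 10 from A requires an offset of +1 semitone, i.e. sharp: A#.

A#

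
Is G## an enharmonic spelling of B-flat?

G## is pitch class 9; Bb is pitch class 10.
The pitch classes differ (9 vs. 10), so they are not enharmonic equivalents.

No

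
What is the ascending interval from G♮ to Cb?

Counting letters G–A–B–C gives a fourth.
G→Cb = 4 semitones, 1 narrower than the perfect fourth (5), so diminished.

diminished fourth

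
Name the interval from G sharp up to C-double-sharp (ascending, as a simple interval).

augmented fourth

The letter names run G→C, a span of 3 letter steps, so the interval is some kind of fourth.
G# to C## is 6 semitones. A perfect fourth is 5, so 6 makes it augmented.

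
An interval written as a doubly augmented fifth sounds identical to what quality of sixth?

major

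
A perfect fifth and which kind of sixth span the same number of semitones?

diminished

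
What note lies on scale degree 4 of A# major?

D#

Degree 4 takes the letter 3 steps above A, which is D.
In major, degree 4 sits 5 semitones above the tonic. A# + 5 semitones is pitch class 3, spelled on D as D#.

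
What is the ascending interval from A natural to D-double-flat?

Counting letters A–B–C–D gives a fourth.
A→Dbb = 3 semitones, 2 narrower than the perfect fourth (5), so doubly diminished.

doubly diminished fourth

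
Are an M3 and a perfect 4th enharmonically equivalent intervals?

A major third spans 4 semitones; a perfect fourth spans 5.
The spans differ, so they are not enharmonic equivalents.

No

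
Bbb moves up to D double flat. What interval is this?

minor third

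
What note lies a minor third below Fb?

Db

A third below F lands on the letter D.
A minor third spans 3 semitones, so Fb moves to pitch class 1. On the letter D that is Db.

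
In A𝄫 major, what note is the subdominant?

Degree 4 takes the letter 3 steps above A, which is D.
In major, degree 4 sits 5 semitones above the tonic. Abb + 5 semitones is pitch class 0, spelled on D as Dbb.

Dbb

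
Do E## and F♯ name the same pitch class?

E## is pitch class 6; F# is pitch class 6.
All spellings map to pitch class 6, so they are enharmonically equivalent.

Yes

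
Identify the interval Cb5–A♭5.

Counting letters C–D–E–F–G–A gives a sixth.
Cb→Ab = 9 semitones, exactly the major sixth.

major sixth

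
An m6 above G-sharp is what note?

E

A sixth above G lands on the letter E.
A minor sixth spans 8 semitones, so G# moves to pitch class 4. On the letter E that is E.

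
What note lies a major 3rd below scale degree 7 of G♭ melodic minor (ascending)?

Scale degree 7 of Gb melodic minor (ascending) is F.
A major third (4 semitones) below F lands on the letter D, giving Db.

Db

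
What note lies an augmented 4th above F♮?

B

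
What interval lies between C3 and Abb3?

diminished sixth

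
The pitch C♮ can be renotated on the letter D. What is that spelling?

Dbb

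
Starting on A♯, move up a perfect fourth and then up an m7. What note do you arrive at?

C#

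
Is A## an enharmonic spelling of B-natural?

Yes

A## is pitch class 11; B is pitch class 11.
All spellings map to pitch class 11, so they are enharmonically equivalent.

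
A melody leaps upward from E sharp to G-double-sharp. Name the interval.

major third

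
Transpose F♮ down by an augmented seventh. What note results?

Gbb

A seventh below F lands on the letter G.
An augmented seventh spans 12 semitones, so F moves to pitch class 5. On the letter G that is Gbb.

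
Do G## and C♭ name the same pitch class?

No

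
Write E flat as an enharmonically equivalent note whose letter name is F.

Fbb

Plain F sits 2 semitones above Eb, so on the letter F the same pitch needs a double flat: Fbb.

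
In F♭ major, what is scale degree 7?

The Fb major scale runs Fb Gb Ab Bbb Cb Db Eb.
Degree 7 is Eb.

Eb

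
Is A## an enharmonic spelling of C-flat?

Yes

A## is pitch class 11; Cb is pitch class 11.
All spellings map to pitch class 11, so they are enharmonically equivalent.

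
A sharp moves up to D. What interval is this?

The letter names run A→D, a span of 3 letter steps, so the interval is some kind of fourth.
A# to D is 4 semitones. A perfect fourth is 5, so 4 makes it diminished.

diminished fourth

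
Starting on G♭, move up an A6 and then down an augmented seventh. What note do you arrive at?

Fb

An augmented sixth up from Gb is E (letter E, 10 semitones up).
An augmented seventh down from E is Fb (letter F, 12 semitones down).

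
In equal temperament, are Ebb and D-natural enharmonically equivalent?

Yes

Ebb = pitch class 2 and D = pitch class 2 — the same pitch class, so they are enharmonic equivalents.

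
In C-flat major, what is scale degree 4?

The Cb major scale runs Cb Db Eb Fb Gb Ab Bb.
Degree 4 is Fb.

Fb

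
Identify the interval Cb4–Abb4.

minor sixth

The letter names run C→A, a span of 5 letter steps, so the interval is some kind of sixth.
Cb to Abb is 8 semitones. A major sixth is 9, so 8 makes it minor.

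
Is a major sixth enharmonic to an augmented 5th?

A major sixth spans 9 semitones; an augmented fifth spans 8.
The spans differ, so they are not enharmonic equivalents.

No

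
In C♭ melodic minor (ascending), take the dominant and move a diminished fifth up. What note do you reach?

The dominant of Cb melodic minor (ascending) is Gb.
A diminished fifth (6 semitones) above Gb lands on the letter D, giving Dbb.

Dbb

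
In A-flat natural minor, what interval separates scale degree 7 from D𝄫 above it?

Scale degree 7 of Ab natural minor is Gb.
Gb up to Dbb: letters G→D make it a fifth; 6 semitones makes it diminished.

diminished fifth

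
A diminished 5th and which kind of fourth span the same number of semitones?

augmented

A diminished fifth spans 6 semitones.
A fourth spanning 6 semitones is augmented (the perfect fourth is 5).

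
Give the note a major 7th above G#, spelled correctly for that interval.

F##

G up a major seventh is F#, so the target letter is F.
From G#, a major seventh is 11 semitones up: F##.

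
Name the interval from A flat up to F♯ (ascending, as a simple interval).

augmented sixth

The letter names run A→F, a span of 5 letter steps, so the interval is some kind of sixth.
Ab to F# is 10 semitones. A major sixth is 9, so 10 makes it augmented.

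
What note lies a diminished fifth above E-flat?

A fifth above E lands on the letter B.
A diminished fifth spans 6 semitones, so Eb moves to pitch class 9. On the letter B that is Bbb.

Bbb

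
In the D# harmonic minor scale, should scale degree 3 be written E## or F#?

F#

Each scale degree takes a distinct letter name. Degree 3 of a scale on D must use the letter F.
F# and E## are enharmonically the same pitch, but only F# uses the letter F, so it is the correct spelling here.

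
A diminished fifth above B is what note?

A fifth above B lands on the letter F.
A diminished fifth spans 6 semitones, so B moves to pitch class 5. On the letter F that is F.

F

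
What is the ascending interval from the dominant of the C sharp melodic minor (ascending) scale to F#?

minor seventh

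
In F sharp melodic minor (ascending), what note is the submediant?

D#

Degree 6 takes the letter 5 steps above F, which is D.
In melodic minor (ascending), degree 6 sits 9 semitones above the tonic. F# + 9 semitones is pitch class 3, spelled on D as D#.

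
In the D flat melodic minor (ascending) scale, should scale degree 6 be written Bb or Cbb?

Each scale degree takes a distinct letter name. Degree 6 of a scale on D must use the letter B.
Bb and Cbb are enharmonically the same pitch, but only Bb uses the letter B, so it is the correct spelling here.

Bb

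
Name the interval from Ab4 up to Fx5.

The letter names run A→F, a span of 5 letter steps, so the interval is some kind of sixth.
Ab to F## is 11 semitones. A major sixth is 9, so 11 makes it doubly augmented.

doubly augmented sixth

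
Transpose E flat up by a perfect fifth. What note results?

Bb

A fifth above E lands on the letter B.
A perfect fifth spans 7 semitones, so Eb moves to pitch class 10. On the letter B that is Bb.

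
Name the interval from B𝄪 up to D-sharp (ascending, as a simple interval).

diminished third

The letter names run B→D, a span of 2 letter steps, so the interval is some kind of third.
B## to D# is 2 semitones. A major third is 4, so 2 makes it diminished.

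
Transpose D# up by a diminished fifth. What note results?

D up a perfect fifth is A, so the target letter is A.
From D#, a diminished fifth is 6 semitones up: A.

A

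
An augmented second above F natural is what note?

G#

F up a major second is G, so the target letter is G.
From F, an augmented second is 3 semitones up: G#.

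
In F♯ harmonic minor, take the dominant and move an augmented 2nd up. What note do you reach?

D##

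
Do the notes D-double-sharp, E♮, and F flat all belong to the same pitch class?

Yes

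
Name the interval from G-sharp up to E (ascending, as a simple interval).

minor sixth

Counting letters G–A–B–C–D–E gives a sixth.
G#→E = 8 semitones, 1 narrower than the major sixth (9), so minor.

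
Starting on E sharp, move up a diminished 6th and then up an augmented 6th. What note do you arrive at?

A diminished sixth up from E# is C (letter C, 7 semitones up).
An augmented sixth up from C is A# (letter A, 10 semitones up).

A#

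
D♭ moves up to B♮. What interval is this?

augmented sixth

The letter names run D→B, a span of 5 letter steps, so the interval is some kind of sixth.
Db to B is 10 semitones. A major sixth is 9, so 10 makes it augmented.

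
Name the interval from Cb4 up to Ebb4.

The letter names run C→E, a span of 2 letter steps, so the interval is some kind of third.
Cb to Ebb is 3 semitones. A major third is 4, so 3 makes it minor.

minor third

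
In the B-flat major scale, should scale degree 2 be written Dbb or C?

C

Each scale degree takes a distinct letter name. Degree 2 of a scale on B must use the letter C.
C and Dbb are enharmonically the same pitch, but only C uses the letter C, so it is the correct spelling here.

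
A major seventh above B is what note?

A#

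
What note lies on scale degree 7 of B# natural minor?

A#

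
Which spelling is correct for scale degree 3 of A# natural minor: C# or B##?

C#

Each scale degree takes a distinct letter name. Degree 3 of a scale on A must use the letter C.
C# and B## are enharmonically the same pitch, but only C# uses the letter C, so it is the correct spelling here.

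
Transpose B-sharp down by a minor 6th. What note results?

D##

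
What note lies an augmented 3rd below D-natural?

Bbb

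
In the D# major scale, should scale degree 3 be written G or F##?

F##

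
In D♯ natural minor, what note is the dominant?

A#

Degree 5 takes the letter 4 steps above D, which is A.
In natural minor, degree 5 sits 7 semitones above the tonic. D# + 7 semitones is pitch class 10, spelled on A as A#.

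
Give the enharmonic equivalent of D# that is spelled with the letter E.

Eb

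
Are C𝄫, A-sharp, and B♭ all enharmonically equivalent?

Cbb = pitch class 10 and A# = pitch class 10 and Bb = pitch class 10 — the same pitch class, so they are enharmonic equivalents.

Yes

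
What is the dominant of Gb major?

Db

Degree 5 takes the letter 4 steps above G, which is D.
In major, degree 5 sits 7 semitones above the tonic. Gb + 7 semitones is pitch class 1, spelled on D as Db.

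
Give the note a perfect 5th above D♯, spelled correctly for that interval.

A fifth above D lands on the letter A.
A perfect fifth spans 7 semitones, so D# moves to pitch class 10. On the letter A that is A#.

A#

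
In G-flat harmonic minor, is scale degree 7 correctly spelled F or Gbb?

Each scale degree takes a distinct letter name. Degree 7 of a scale on G must use the letter F.
F and Gbb are enharmonically the same pitch, but only F uses the letter F, so it is the correct spelling here.

F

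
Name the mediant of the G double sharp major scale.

B##

Degree 3 takes the letter 2 steps above G, which is B.
In major, degree 3 sits 4 semitones above the tonic. G## + 4 semitones is pitch class 1, spelled on B as B##.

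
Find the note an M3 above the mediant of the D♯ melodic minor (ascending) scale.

A#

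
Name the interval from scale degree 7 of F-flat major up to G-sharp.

Scale degree 7 of Fb major is Eb.
Eb up to G#: letters E→G make it a third; 5 semitones makes it augmented.

augmented third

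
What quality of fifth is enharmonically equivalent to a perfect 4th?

A perfect fourth spans 5 semitones.
A fifth spanning 5 semitones is doubly diminished (the perfect fifth is 7).

doubly diminished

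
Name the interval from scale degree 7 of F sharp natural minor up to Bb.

Scale degree 7 of F# natural minor is E.
E up to Bb: letters E→B make it a fifth; 6 semitones makes it diminished.

diminished fifth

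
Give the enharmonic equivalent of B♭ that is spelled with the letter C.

Bb is pitch class 10. The letter C alone is pitch class 0.
To reach pitch class 10 from C requires an offset of -2 semitones, i.e. double flat: Cbb.

Cbb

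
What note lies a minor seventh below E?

E down a major seventh is F, so the target letter is F.
From E, a minor seventh is 10 semitones down: F#.

F#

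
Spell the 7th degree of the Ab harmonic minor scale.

Degree 7 takes the letter 6 steps above A, which is G.
In harmonic minor, degree 7 sits 11 semitones above the tonic. Ab + 11 semitones is pitch class 7, spelled on G as G.

G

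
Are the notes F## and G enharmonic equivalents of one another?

Yes

F## = pitch class 7 and G = pitch class 7 — the same pitch class, so they are enharmonic equivalents.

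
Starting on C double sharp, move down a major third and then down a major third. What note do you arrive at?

F#

A major third down from C## is A# (letter A, 4 semitones down).
A major third down from A# is F# (letter F, 4 semitones down).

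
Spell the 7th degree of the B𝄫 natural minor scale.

Abb

Degree 7 takes the letter 6 steps above B, which is A.
In natural minor, degree 7 sits 10 semitones above the tonic. Bbb + 10 semitones is pitch class 7, spelled on A as Abb.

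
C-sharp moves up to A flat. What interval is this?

The letter names run C→A, a span of 5 letter steps, so the interval is some kind of sixth.
C# to Ab is 7 semitones. A major sixth is 9, so 7 makes it diminished.

diminished sixth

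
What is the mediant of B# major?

D##

Degree 3 takes the letter 2 steps above B, which is D.
In major, degree 3 sits 4 semitones above the tonic. B# + 4 semitones is pitch class 4, spelled on D as D##.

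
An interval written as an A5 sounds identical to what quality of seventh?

An augmented fifth spans 8 semitones.
A seventh spanning 8 semitones is doubly diminished (the major seventh is 11).

doubly diminished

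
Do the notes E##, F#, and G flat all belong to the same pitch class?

Yes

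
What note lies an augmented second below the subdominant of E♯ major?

G

The subdominant of E# major is A#.
An augmented second (3 semitones) below A# lands on the letter G, giving G.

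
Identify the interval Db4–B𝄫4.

minor sixth

The letter names run D→B, a span of 5 letter steps, so the interval is some kind of sixth.
Db to Bbb is 8 semitones. A major sixth is 9, so 8 makes it minor.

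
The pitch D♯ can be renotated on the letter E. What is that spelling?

Eb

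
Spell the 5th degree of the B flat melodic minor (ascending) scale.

F

The Bb melodic minor (ascending) scale runs Bb C Db Eb F G A.
Degree 5 is F.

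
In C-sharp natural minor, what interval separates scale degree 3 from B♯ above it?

augmented fifth

Scale degree 3 of C# natural minor is E.
E up to B#: letters E→B make it a fifth; 8 semitones makes it augmented.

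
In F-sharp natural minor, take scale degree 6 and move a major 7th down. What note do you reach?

Scale degree 6 of F# natural minor is D.
A major seventh (11 semitones) below D lands on the letter E, giving Eb.

Eb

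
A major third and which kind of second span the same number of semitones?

A major third spans 4 semitones.
A second spanning 4 semitones is doubly augmented (the major second is 2).

doubly augmented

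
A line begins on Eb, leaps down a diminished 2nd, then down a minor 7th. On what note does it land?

A diminished second down from Eb is D# (letter D, 0 semitones down).
A minor seventh down from D# is E# (letter E, 10 semitones down).

E#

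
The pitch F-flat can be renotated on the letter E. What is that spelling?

Plain E sits at the same pitch as Fb, so on the letter E the same pitch needs a natural: E.

E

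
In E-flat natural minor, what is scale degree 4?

Ab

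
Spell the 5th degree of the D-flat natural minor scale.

The Db natural minor scale runs Db Eb Fb Gb Ab Bbb Cb.
Degree 5 is Ab.

Ab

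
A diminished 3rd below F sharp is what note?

F down a major third is Db, so the target letter is D.
From F#, a diminished third is 2 semitones down: D##.

D##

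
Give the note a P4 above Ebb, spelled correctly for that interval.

Abb

A fourth above E lands on the letter A.
A perfect fourth spans 5 semitones, so Ebb moves to pitch class 7. On the letter A that is Abb.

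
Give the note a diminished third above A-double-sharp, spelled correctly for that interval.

A third above A lands on the letter C.
A diminished third spans 2 semitones, so A## moves to pitch class 1. On the letter C that is C#.

C#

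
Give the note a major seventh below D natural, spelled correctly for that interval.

Eb

A seventh below D lands on the letter E.
A major seventh spans 11 semitones, so D moves to pitch class 3. On the letter E that is Eb.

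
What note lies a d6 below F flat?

A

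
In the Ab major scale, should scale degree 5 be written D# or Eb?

Eb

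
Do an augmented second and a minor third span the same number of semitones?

An augmented second spans 3 semitones; a minor third spans 3.
They are enharmonically equivalent.

Yes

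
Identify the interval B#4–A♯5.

minor seventh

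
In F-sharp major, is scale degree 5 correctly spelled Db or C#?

C#

Each scale degree takes a distinct letter name. Degree 5 of a scale on F must use the letter C.
C# and Db are enharmonically the same pitch, but only C# uses the letter C, so it is the correct spelling here.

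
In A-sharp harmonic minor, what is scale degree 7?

G##

The A# harmonic minor scale runs A# B# C# D# E# F# G##.
Degree 7 is G##.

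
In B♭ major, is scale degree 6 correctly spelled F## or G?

G

Each scale degree takes a distinct letter name. Degree 6 of a scale on B must use the letter G.
G and F## are enharmonically the same pitch, but only G uses the letter G, so it is the correct spelling here.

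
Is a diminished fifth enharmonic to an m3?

A diminished fifth spans 6 semitones; a minor third spans 3.
The spans differ, so they are not enharmonic equivalents.

No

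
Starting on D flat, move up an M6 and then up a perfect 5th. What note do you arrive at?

A major sixth up from Db is Bb (letter B, 9 semitones up).
A perfect fifth up from Bb is F (letter F, 7 semitones up).

F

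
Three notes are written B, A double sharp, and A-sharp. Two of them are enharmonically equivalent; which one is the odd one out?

In 12-tone equal temperament, enharmonic equivalents share a pitch class. B is pitch class 11; A## is pitch class 11; A# is pitch class 10.
B and A## share pitch class 11, while A# is pitch class 10.

A#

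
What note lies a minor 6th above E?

C

A sixth above E lands on the letter C.
A minor sixth spans 8 semitones, so E moves to pitch class 0. On the letter C that is C.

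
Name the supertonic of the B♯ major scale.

C##

The B# major scale runs B# C## D## E# F## G## A##.
Degree 2 is C##.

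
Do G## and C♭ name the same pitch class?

No

G## is pitch class 9; Cb is pitch class 11.
The pitch classes differ (9 vs. 11), so they are not enharmonic equivalents.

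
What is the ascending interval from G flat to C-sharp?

doubly augmented fourth

Counting letters G–A–B–C gives a fourth.
Gb→C# = 7 semitones, 2 wider than the perfect fourth (5), so doubly augmented.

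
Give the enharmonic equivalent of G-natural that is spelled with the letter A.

Plain A sits 2 semitones above G, so on the letter A the same pitch needs a double flat: Abb.

Abb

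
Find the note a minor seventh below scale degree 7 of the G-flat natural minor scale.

Gb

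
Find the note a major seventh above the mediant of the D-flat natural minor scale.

Eb

The mediant of Db natural minor is Fb.
A major seventh (11 semitones) above Fb lands on the letter E, giving Eb.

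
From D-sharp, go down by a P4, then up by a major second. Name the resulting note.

B#

A perfect fourth down from D# is A# (letter A, 5 semitones down).
A major second up from A# is B# (letter B, 2 semitones up).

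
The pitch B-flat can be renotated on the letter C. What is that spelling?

Cbb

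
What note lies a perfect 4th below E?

B

A fourth below E lands on the letter B.
A perfect fourth spans 5 semitones, so E moves to pitch class 11. On the letter B that is B.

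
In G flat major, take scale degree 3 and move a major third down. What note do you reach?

Gb

Scale degree 3 of Gb major is Bb.
A major third (4 semitones) below Bb lands on the letter G, giving Gb.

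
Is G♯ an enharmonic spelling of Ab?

Yes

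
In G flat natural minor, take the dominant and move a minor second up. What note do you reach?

Ebb

The dominant of Gb natural minor is Db.
A minor second (1 semitone) above Db lands on the letter E, giving Ebb.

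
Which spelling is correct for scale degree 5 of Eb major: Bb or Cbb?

Each scale degree takes a distinct letter name. Degree 5 of a scale on E must use the letter B.
Bb and Cbb are enharmonically the same pitch, but only Bb uses the letter B, so it is the correct spelling here.

Bb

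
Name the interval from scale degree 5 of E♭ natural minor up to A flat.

minor seventh

Scale degree 5 of Eb natural minor is Bb.
Bb up to Ab: letters B→A make it a seventh; 10 semitones makes it minor.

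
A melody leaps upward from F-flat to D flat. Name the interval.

major sixth

The letter names run F→D, a span of 5 letter steps, so the interval is some kind of sixth.
Fb to Db is 9 semitones. A major sixth is 9, so 9 makes it major.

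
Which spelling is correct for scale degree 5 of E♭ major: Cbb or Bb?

Bb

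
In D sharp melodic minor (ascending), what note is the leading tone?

Degree 7 takes the letter 6 steps above D, which is C.
In melodic minor (ascending), degree 7 sits 11 semitones above the tonic. D# + 11 semitones is pitch class 2, spelled on C as C##.

C##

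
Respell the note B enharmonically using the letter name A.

Plain A sits 2 semitones below B, so on the letter A the same pitch needs a double sharp: A##.

A##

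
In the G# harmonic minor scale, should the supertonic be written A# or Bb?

Each scale degree takes a distinct letter name. Degree 2 of a scale on G must use the letter A.
A# and Bb are enharmonically the same pitch, but only A# uses the letter A, so it is the correct spelling here.

A#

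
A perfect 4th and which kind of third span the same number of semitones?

A perfect fourth spans 5 semitones.
A third spanning 5 semitones is augmented (the major third is 4).

augmented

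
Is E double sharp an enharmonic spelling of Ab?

E## is pitch class 6; Ab is pitch class 8.
The pitch classes differ (6 vs. 8), so they are not enharmonic equivalents.

No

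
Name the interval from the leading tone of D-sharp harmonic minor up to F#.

diminished fourth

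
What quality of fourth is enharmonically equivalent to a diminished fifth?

A diminished fifth spans 6 semitones.
A fourth spanning 6 semitones is augmented (the perfect fourth is 5).

augmented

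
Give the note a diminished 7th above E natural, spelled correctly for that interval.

Db

E up a major seventh is D#, so the target letter is D.
From E, a diminished seventh is 9 semitones up: Db.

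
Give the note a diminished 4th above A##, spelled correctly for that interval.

D#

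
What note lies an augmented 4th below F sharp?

A fourth below F lands on the letter C.
An augmented fourth spans 6 semitones, so F# moves to pitch class 0. On the letter C that is C.

C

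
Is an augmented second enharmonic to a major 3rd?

An augmented second spans 3 semitones; a major third spans 4.
The spans differ, so they are not enharmonic equivalents.

No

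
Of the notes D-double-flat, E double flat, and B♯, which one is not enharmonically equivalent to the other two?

Ebb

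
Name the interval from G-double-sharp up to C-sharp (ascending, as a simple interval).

diminished fourth

The letter names run G→C, a span of 3 letter steps, so the interval is some kind of fourth.
G## to C# is 4 semitones. A perfect fourth is 5, so 4 makes it diminished.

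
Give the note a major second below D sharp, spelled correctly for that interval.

C#

A second below D lands on the letter C.
A major second spans 2 semitones, so D# moves to pitch class 1. On the letter C that is C#.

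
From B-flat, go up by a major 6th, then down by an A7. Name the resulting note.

Abb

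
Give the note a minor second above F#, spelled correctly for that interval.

G

F up a major second is G, so the target letter is G.
From F#, a minor second is 1 semitone up: G.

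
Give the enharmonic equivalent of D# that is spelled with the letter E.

Eb

Plain E sits 1 semitone above D#, so on the letter E the same pitch needs a flat: Eb.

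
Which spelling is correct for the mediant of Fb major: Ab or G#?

Ab

Each scale degree takes a distinct letter name. Degree 3 of a scale on F must use the letter A.
Ab and G# are enharmonically the same pitch, but only Ab uses the letter A, so it is the correct spelling here.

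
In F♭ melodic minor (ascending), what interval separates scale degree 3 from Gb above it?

Scale degree 3 of Fb melodic minor (ascending) is Abb.
Abb up to Gb: letters A→G make it a seventh; 11 semitones makes it major.

major seventh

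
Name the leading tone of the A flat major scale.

Degree 7 takes the letter 6 steps above A, which is G.
In major, degree 7 sits 11 semitones above the tonic. Ab + 11 semitones is pitch class 7, spelled on G as G.

G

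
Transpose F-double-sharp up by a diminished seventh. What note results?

F up a major seventh is E, so the target letter is E.
From F##, a diminished seventh is 9 semitones up: E.

E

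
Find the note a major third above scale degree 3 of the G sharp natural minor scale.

D#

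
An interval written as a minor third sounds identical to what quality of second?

A minor third spans 3 semitones.
A second spanning 3 semitones is augmented (the major second is 2).

augmented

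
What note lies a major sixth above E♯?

C##

A sixth above E lands on the letter C.
A major sixth spans 9 semitones, so E# moves to pitch class 2. On the letter C that is C##.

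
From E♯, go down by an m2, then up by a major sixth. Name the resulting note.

B##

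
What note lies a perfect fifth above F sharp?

C#

F up a perfect fifth is C, so the target letter is C.
From F#, a perfect fifth is 7 semitones up: C#.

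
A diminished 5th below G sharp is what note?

G down a perfect fifth is C, so the target letter is C.
From G#, a diminished fifth is 6 semitones down: C##.

C##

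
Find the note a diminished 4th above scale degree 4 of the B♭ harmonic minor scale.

Abb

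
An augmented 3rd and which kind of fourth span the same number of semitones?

An augmented third spans 5 semitones.
A fourth spanning 5 semitones is perfect (the perfect fourth is 5).

perfect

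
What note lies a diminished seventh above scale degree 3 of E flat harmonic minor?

Fbb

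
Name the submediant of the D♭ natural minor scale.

Bbb

The Db natural minor scale runs Db Eb Fb Gb Ab Bbb Cb.
Degree 6 is Bbb.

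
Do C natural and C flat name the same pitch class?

C is pitch class 0; Cb is pitch class 11.
The pitch classes differ (0 vs. 11), so they are not enharmonic equivalents.

No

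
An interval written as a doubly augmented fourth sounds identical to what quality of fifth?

A doubly augmented fourth spans 7 semitones.
A fifth spanning 7 semitones is perfect (the perfect fifth is 7).

perfect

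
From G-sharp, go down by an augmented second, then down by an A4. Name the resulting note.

Cb

An augmented second down from G# is F (letter F, 3 semitones down).
An augmented fourth down from F is Cb (letter C, 6 semitones down).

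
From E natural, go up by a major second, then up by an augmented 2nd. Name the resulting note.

G##

A major second up from E is F# (letter F, 2 semitones up).
An augmented second up from F# is G## (letter G, 3 semitones up).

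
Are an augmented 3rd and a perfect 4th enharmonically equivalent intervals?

An augmented third spans 5 semitones; a perfect fourth spans 5.
They are enharmonically equivalent.

Yes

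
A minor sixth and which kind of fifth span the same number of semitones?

augmented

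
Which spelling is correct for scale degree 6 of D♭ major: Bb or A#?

Bb

Each scale degree takes a distinct letter name. Degree 6 of a scale on D must use the letter B.
Bb and A# are enharmonically the same pitch, but only Bb uses the letter B, so it is the correct spelling here.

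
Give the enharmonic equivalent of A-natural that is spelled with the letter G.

G##

A is pitch class 9. The letter G alone is pitch class 7.
To reach pitch class 9 from G requires an offset of +2 semitones, i.e. double sharp: G##.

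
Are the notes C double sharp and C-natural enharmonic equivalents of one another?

No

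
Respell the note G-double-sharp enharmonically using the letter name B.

G## is pitch class 9. The letter B alone is pitch class 11.
To reach pitch class 9 from B requires an offset of -2 semitones, i.e. double flat: Bbb.

Bbb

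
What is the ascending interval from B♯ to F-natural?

The letter names run B→F, a span of 4 letter steps, so the interval is some kind of fifth.
B# to F is 5 semitones. A perfect fifth is 7, so 5 makes it doubly diminished.

doubly diminished fifth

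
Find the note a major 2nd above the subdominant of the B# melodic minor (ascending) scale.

F##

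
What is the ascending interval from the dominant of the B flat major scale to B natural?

augmented fourth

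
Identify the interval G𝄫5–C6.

doubly augmented fourth

The letter names run G→C, a span of 3 letter steps, so the interval is some kind of fourth.
Gbb to C is 7 semitones. A perfect fourth is 5, so 7 makes it doubly augmented.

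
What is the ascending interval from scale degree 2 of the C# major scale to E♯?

Scale degree 2 of C# major is D#.
D# up to E#: letters D→E make it a second; 2 semitones makes it major.

major second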